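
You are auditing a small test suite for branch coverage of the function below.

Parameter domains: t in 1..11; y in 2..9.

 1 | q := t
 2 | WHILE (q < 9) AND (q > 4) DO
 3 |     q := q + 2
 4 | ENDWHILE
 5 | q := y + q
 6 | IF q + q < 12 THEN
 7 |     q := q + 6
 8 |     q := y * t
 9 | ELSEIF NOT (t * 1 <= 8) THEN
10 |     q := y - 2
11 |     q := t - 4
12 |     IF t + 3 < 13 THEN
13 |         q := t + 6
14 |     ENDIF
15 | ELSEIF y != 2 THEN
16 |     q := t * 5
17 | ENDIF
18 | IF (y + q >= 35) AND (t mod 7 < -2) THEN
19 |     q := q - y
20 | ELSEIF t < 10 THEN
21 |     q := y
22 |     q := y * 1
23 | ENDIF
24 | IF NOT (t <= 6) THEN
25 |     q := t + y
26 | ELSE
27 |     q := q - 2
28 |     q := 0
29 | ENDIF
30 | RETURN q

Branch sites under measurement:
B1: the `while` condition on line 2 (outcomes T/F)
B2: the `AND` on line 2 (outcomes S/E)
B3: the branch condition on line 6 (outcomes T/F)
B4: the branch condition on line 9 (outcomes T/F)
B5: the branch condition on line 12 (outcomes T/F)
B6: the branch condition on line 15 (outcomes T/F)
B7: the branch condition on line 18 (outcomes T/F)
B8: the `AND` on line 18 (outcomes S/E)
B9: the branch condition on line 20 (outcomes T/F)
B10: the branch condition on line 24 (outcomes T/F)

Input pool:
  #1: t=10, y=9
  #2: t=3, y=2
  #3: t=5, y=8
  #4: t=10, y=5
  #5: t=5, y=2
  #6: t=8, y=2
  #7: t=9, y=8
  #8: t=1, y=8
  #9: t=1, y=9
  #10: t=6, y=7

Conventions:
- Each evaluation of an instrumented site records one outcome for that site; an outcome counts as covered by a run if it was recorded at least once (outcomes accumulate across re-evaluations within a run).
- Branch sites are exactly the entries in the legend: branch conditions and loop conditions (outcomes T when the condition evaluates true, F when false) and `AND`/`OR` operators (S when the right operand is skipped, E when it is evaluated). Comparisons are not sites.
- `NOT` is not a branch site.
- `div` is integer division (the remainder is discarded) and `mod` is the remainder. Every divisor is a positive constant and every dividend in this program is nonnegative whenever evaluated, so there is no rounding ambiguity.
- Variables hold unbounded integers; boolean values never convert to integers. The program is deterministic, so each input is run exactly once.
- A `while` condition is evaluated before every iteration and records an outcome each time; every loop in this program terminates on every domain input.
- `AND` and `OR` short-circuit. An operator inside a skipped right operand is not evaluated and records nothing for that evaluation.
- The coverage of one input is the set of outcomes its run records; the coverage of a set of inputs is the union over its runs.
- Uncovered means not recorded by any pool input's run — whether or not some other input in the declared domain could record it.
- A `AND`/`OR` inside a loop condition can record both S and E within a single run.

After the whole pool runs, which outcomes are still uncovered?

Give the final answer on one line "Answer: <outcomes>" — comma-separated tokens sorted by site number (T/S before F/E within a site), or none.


#1 (t=10, y=9) -> covered: B1=F, B2=S, B3=F, B4=T, B5=F, B7=F, B8=S, B9=F, B10=T
#2 (t=3, y=2) -> covered: B1=F, B2=E, B3=T, B7=F, B8=S, B9=T, B10=F
#3 (t=5, y=8) -> covered: B1=T, B1=F, B2=S, B2=E, B3=F, B4=F, B6=T, B7=F, B8=S, B9=T, B10=F
#4 (t=10, y=5) -> covered: B1=F, B2=S, B3=F, B4=T, B5=F, B7=F, B8=S, B9=F, B10=T
#5 (t=5, y=2) -> covered: B1=T, B1=F, B2=S, B2=E, B3=F, B4=F, B6=F, B7=F, B8=S, B9=T, B10=F
#6 (t=8, y=2) -> covered: B1=T, B1=F, B2=S, B2=E, B3=F, B4=F, B6=F, B7=F, B8=S, B9=T, B10=T
#7 (t=9, y=8) -> covered: B1=F, B2=S, B3=F, B4=T, B5=T, B7=F, B8=S, B9=T, B10=T
#8 (t=1, y=8) -> covered: B1=F, B2=E, B3=F, B4=F, B6=T, B7=F, B8=S, B9=T, B10=F
#9 (t=1, y=9) -> covered: B1=F, B2=E, B3=F, B4=F, B6=T, B7=F, B8=S, B9=T, B10=F
#10 (t=6, y=7) -> covered: B1=T, B1=F, B2=S, B2=E, B3=F, B4=F, B6=T, B7=F, B8=E, B9=T, B10=F
union over the pool: B1=T, B1=F, B2=S, B2=E, B3=T, B3=F, B4=T, B4=F, B5=T, B5=F, B6=T, B6=F, B7=F, B8=S, B8=E, B9=T, B9=F, B10=T, B10=F
uncovered (1 of 20): B7=T
Answer: B7=T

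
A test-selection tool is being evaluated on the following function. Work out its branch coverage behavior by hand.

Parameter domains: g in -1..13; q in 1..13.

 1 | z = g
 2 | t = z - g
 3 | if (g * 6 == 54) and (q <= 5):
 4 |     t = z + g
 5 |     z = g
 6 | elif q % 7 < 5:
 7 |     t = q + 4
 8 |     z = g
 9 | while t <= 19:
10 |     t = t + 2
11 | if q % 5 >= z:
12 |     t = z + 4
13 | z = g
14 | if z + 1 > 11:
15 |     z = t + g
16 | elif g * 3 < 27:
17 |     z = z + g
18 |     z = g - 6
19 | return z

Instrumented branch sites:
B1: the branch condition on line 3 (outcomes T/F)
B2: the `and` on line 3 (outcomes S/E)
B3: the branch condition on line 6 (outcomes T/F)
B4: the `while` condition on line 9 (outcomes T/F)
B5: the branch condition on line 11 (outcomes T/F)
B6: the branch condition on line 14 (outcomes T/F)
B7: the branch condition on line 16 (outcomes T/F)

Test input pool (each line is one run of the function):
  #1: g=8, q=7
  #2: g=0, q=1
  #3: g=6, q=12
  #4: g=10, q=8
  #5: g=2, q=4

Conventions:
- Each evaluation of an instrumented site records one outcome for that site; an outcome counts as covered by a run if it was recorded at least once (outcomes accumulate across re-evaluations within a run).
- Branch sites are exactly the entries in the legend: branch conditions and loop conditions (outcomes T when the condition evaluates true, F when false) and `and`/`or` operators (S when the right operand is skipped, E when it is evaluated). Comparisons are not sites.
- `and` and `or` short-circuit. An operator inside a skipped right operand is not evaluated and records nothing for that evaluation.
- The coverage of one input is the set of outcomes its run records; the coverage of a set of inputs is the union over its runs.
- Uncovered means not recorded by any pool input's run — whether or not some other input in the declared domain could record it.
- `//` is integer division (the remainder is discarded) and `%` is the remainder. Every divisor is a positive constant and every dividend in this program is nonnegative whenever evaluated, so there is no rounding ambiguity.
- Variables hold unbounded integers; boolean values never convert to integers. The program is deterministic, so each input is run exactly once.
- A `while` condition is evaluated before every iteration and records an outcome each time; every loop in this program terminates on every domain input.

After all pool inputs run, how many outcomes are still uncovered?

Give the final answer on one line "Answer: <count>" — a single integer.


#1 (g=8, q=7) -> B2->S, B1->F, B3->T, B4->T, B4->T, B4->T, B4->T, B4->T, B4->F, B5->F, B6->F, B7->T; covered: B1=F, B2=S, B3=T, B4=T, B4=F, B5=F, B6=F, B7=T
#2 (g=0, q=1) -> B2->S, B1->F, B3->T, B4->T, B4->T, B4->T, B4->T, B4->T, B4->T, B4->T, B4->T, B4->F, B5->T, B6->F, ...; covered: B1=F, B2=S, B3=T, B4=T, B4=F, B5=T, B6=F, B7=T
#3 (g=6, q=12) -> B2->S, B1->F, B3->F, B4->T, B4->T, B4->T, B4->T, B4->T, B4->T, B4->T, B4->T, B4->T, B4->T, B4->F, ...; covered: B1=F, B2=S, B3=F, B4=T, B4=F, B5=F, B6=F, B7=T
#4 (g=10, q=8) -> B2->S, B1->F, B3->T, B4->T, B4->T, B4->T, B4->T, B4->F, B5->F, B6->F, B7->F; covered: B1=F, B2=S, B3=T, B4=T, B4=F, B5=F, B6=F, B7=F
#5 (g=2, q=4) -> B2->S, B1->F, B3->T, B4->T, B4->T, B4->T, B4->T, B4->T, B4->T, B4->F, B5->T, B6->F, B7->T; covered: B1=F, B2=S, B3=T, B4=T, B4=F, B5=T, B6=F, B7=T
union over the pool: B1=F, B2=S, B3=T, B3=F, B4=T, B4=F, B5=T, B5=F, B6=F, B7=T, B7=F
uncovered (3 of 14): B1=T, B2=E, B6=T
Answer: 3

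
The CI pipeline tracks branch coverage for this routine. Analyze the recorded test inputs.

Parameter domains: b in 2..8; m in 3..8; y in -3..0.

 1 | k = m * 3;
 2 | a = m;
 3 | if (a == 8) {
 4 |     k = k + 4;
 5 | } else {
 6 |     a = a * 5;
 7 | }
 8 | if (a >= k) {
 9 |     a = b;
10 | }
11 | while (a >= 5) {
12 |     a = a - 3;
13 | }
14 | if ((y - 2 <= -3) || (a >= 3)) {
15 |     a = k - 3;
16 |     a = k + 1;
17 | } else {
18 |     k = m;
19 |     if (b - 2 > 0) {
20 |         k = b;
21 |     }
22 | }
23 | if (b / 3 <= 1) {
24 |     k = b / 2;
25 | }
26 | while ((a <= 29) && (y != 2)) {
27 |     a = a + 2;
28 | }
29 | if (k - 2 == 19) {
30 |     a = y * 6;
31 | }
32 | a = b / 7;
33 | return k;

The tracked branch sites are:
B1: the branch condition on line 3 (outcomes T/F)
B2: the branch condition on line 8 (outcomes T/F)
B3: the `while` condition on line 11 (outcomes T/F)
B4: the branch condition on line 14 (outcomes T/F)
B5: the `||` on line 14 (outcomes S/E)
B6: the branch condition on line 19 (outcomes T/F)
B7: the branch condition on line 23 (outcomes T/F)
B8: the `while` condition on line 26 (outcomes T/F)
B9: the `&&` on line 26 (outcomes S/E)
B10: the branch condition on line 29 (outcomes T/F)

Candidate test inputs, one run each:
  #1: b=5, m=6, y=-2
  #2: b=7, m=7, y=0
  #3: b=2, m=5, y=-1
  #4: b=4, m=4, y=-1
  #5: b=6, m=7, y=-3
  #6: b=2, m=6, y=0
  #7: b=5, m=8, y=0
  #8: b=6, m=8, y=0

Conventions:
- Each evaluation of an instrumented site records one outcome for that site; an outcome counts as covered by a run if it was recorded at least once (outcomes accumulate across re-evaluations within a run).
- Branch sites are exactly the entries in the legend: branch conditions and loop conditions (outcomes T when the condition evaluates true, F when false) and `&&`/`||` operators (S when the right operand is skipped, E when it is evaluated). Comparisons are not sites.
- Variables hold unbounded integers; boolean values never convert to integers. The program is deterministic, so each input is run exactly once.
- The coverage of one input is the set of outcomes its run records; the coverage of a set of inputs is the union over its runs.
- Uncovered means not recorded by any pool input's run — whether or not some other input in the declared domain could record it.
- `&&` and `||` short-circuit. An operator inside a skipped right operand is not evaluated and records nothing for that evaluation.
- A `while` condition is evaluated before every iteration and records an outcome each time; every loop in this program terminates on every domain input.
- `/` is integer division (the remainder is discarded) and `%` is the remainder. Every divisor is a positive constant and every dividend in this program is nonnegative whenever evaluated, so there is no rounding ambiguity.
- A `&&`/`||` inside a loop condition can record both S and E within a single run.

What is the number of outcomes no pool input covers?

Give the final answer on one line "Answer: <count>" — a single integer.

test 1 (b=5, m=6, y=-2) fires B1->F, B2->T, B3->T, B3->F, B5->S, B4->T, B7->T, B9->E, B8->T, B9->E, B8->T, B9->E, B8->T, B9->E, ...; hits B1=F, B2=T, B3=T, B3=F, B4=T, B5=S, B7=T, B8=T, B8=F, B9=S, B9=E, B10=F
test 2 (b=7, m=7, y=0) fires B1->F, B2->T, B3->T, B3->F, B5->E, B4->T, B7->F, B9->E, B8->T, B9->E, B8->T, B9->E, B8->T, B9->E, ...; hits B1=F, B2=T, B3=T, B3=F, B4=T, B5=E, B7=F, B8=T, B8=F, B9=S, B9=E, B10=T
test 3 (b=2, m=5, y=-1) fires B1->F, B2->T, B3->F, B5->S, B4->T, B7->T, B9->E, B8->T, B9->E, B8->T, B9->E, B8->T, B9->E, B8->T, ...; hits B1=F, B2=T, B3=F, B4=T, B5=S, B7=T, B8=T, B8=F, B9=S, B9=E, B10=F
test 4 (b=4, m=4, y=-1) fires B1->F, B2->T, B3->F, B5->S, B4->T, B7->T, B9->E, B8->T, B9->E, B8->T, B9->E, B8->T, B9->E, B8->T, ...; hits B1=F, B2=T, B3=F, B4=T, B5=S, B7=T, B8=T, B8=F, B9=S, B9=E, B10=F
test 5 (b=6, m=7, y=-3) fires B1->F, B2->T, B3->T, B3->F, B5->S, B4->T, B7->F, B9->E, B8->T, B9->E, B8->T, B9->E, B8->T, B9->E, ...; hits B1=F, B2=T, B3=T, B3=F, B4=T, B5=S, B7=F, B8=T, B8=F, B9=S, B9=E, B10=T
test 6 (b=2, m=6, y=0) fires B1->F, B2->T, B3->F, B5->E, B4->F, B6->F, B7->T, B9->E, B8->T, B9->E, B8->T, B9->E, B8->T, B9->E, ...; hits B1=F, B2=T, B3=F, B4=F, B5=E, B6=F, B7=T, B8=T, B8=F, B9=S, B9=E, B10=F
test 7 (b=5, m=8, y=0) fires B1->T, B2->F, B3->T, B3->T, B3->F, B5->E, B4->F, B6->T, B7->T, B9->E, B8->T, B9->E, B8->T, B9->E, ...; hits B1=T, B2=F, B3=T, B3=F, B4=F, B5=E, B6=T, B7=T, B8=T, B8=F, B9=S, B9=E, B10=F
test 8 (b=6, m=8, y=0) fires B1->T, B2->F, B3->T, B3->T, B3->F, B5->E, B4->F, B6->T, B7->F, B9->E, B8->T, B9->E, B8->T, B9->E, ...; hits B1=T, B2=F, B3=T, B3=F, B4=F, B5=E, B6=T, B7=F, B8=T, B8=F, B9=S, B9=E, B10=F
union over the pool: B1=T, B1=F, B2=T, B2=F, B3=T, B3=F, B4=T, B4=F, B5=S, B5=E, B6=T, B6=F, B7=T, B7=F, B8=T, B8=F, B9=S, B9=E, B10=T, B10=F
uncovered (0 of 20): none

Answer: 0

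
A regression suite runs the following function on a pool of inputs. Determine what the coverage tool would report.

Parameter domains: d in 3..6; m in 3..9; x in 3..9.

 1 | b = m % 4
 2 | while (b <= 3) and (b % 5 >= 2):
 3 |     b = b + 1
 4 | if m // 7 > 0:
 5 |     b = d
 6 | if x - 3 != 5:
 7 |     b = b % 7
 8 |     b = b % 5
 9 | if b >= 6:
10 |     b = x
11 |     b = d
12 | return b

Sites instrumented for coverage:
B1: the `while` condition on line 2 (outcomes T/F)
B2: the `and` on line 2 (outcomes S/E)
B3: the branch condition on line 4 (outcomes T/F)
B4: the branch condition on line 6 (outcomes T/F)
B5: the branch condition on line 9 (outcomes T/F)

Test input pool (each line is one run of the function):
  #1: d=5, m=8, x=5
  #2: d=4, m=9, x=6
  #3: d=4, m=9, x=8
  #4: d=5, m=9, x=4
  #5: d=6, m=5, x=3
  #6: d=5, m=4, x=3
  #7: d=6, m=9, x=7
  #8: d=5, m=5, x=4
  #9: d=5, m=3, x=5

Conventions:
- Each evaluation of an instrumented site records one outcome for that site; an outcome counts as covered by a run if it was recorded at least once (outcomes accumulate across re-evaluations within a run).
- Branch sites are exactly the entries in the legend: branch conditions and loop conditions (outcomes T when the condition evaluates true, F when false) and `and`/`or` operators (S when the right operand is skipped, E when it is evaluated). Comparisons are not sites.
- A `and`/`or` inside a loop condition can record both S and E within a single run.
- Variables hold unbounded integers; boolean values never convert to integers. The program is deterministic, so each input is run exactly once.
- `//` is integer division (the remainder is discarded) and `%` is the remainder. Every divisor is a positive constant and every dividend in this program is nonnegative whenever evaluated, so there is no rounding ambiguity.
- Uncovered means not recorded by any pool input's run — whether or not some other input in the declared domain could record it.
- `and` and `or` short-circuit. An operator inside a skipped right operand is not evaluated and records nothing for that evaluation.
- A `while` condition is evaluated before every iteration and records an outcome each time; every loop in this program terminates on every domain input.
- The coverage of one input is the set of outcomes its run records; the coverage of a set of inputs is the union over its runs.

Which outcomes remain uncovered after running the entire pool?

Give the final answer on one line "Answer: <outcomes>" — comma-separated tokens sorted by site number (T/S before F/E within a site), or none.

test 1 (d=5, m=8, x=5) fires B2->E, B1->F, B3->T, B4->T, B5->F; hits B1=F, B2=E, B3=T, B4=T, B5=F
test 2 (d=4, m=9, x=6) fires B2->E, B1->F, B3->T, B4->T, B5->F; hits B1=F, B2=E, B3=T, B4=T, B5=F
test 3 (d=4, m=9, x=8) fires B2->E, B1->F, B3->T, B4->F, B5->F; hits B1=F, B2=E, B3=T, B4=F, B5=F
test 4 (d=5, m=9, x=4) fires B2->E, B1->F, B3->T, B4->T, B5->F; hits B1=F, B2=E, B3=T, B4=T, B5=F
test 5 (d=6, m=5, x=3) fires B2->E, B1->F, B3->F, B4->T, B5->F; hits B1=F, B2=E, B3=F, B4=T, B5=F
test 6 (d=5, m=4, x=3) fires B2->E, B1->F, B3->F, B4->T, B5->F; hits B1=F, B2=E, B3=F, B4=T, B5=F
test 7 (d=6, m=9, x=7) fires B2->E, B1->F, B3->T, B4->T, B5->F; hits B1=F, B2=E, B3=T, B4=T, B5=F
test 8 (d=5, m=5, x=4) fires B2->E, B1->F, B3->F, B4->T, B5->F; hits B1=F, B2=E, B3=F, B4=T, B5=F
test 9 (d=5, m=3, x=5) fires B2->E, B1->T, B2->S, B1->F, B3->F, B4->T, B5->F; hits B1=T, B1=F, B2=S, B2=E, B3=F, B4=T, B5=F
union over the pool: B1=T, B1=F, B2=S, B2=E, B3=T, B3=F, B4=T, B4=F, B5=F
uncovered (1 of 10): B5=T

Answer: B5=T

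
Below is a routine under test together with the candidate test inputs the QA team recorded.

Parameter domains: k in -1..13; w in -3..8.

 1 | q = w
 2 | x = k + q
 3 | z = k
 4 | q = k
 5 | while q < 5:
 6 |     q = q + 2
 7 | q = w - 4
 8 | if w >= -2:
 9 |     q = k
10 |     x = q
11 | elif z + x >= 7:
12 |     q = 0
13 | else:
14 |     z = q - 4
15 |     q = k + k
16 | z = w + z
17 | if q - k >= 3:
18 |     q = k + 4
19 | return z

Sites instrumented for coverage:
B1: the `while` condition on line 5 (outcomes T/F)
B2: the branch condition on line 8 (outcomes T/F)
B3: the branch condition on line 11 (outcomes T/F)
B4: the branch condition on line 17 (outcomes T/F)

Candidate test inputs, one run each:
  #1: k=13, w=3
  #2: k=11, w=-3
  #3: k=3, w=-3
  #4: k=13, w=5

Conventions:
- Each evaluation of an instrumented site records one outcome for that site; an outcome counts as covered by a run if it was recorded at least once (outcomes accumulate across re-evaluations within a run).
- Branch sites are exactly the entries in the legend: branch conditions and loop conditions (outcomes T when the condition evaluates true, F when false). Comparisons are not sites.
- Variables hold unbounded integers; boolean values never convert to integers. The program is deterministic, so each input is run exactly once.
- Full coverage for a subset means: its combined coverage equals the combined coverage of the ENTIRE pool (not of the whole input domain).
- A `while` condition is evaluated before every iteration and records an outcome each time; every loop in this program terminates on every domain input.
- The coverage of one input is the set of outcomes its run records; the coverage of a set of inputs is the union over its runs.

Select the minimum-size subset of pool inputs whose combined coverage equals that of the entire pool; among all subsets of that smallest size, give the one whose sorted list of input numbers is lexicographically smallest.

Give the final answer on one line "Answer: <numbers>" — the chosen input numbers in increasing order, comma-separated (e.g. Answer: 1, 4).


input #1, k=13, w=3: outcomes B1=F, B2=T, B4=F
input #2, k=11, w=-3: outcomes B1=F, B2=F, B3=T, B4=F
input #3, k=3, w=-3: outcomes B1=T, B1=F, B2=F, B3=F, B4=T
input #4, k=13, w=5: outcomes B1=F, B2=T, B4=F
the full pool covers 8 outcomes: B1=T, B1=F, B2=T, B2=F, B3=T, B3=F, B4=T, B4=F
every size-1 subset falls short of the 8 outcomes (best: 5/8)
every size-2 subset falls short of the 8 outcomes (best: 7/8)
the canonical winner is {1, 2, 3}: size 3, full 8-outcome coverage, earliest index list among size-3 covers
Answer: 1, 2, 3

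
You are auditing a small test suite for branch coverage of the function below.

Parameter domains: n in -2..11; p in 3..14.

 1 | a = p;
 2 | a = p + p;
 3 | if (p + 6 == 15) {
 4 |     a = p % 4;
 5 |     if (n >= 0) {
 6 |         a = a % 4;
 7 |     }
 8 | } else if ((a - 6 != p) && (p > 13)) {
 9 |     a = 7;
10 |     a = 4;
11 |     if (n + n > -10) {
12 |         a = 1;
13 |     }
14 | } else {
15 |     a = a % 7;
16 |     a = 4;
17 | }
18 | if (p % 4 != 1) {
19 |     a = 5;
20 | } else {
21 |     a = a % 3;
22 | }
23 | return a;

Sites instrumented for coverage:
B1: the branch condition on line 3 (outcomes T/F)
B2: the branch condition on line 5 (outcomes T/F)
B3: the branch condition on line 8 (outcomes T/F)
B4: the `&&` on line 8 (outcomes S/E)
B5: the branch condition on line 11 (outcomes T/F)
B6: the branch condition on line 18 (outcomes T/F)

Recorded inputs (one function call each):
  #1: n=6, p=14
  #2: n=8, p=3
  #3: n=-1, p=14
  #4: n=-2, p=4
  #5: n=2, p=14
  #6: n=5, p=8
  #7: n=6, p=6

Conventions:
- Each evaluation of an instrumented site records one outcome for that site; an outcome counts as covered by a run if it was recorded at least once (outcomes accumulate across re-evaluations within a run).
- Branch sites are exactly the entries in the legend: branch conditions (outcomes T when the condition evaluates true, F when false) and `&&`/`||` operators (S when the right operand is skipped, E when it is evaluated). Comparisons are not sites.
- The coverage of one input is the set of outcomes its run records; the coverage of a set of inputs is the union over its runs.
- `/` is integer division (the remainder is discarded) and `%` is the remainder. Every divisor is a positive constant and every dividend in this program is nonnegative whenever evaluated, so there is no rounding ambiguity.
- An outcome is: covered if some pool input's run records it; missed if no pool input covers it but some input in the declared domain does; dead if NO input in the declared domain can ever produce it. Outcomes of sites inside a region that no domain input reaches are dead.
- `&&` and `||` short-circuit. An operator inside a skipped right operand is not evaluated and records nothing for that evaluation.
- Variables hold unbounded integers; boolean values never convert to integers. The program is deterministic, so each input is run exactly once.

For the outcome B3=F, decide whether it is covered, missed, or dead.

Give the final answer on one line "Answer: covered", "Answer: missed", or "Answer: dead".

B3=F is recorded by pool input(s) 2, 4, 6, 7 -> covered

Answer: covered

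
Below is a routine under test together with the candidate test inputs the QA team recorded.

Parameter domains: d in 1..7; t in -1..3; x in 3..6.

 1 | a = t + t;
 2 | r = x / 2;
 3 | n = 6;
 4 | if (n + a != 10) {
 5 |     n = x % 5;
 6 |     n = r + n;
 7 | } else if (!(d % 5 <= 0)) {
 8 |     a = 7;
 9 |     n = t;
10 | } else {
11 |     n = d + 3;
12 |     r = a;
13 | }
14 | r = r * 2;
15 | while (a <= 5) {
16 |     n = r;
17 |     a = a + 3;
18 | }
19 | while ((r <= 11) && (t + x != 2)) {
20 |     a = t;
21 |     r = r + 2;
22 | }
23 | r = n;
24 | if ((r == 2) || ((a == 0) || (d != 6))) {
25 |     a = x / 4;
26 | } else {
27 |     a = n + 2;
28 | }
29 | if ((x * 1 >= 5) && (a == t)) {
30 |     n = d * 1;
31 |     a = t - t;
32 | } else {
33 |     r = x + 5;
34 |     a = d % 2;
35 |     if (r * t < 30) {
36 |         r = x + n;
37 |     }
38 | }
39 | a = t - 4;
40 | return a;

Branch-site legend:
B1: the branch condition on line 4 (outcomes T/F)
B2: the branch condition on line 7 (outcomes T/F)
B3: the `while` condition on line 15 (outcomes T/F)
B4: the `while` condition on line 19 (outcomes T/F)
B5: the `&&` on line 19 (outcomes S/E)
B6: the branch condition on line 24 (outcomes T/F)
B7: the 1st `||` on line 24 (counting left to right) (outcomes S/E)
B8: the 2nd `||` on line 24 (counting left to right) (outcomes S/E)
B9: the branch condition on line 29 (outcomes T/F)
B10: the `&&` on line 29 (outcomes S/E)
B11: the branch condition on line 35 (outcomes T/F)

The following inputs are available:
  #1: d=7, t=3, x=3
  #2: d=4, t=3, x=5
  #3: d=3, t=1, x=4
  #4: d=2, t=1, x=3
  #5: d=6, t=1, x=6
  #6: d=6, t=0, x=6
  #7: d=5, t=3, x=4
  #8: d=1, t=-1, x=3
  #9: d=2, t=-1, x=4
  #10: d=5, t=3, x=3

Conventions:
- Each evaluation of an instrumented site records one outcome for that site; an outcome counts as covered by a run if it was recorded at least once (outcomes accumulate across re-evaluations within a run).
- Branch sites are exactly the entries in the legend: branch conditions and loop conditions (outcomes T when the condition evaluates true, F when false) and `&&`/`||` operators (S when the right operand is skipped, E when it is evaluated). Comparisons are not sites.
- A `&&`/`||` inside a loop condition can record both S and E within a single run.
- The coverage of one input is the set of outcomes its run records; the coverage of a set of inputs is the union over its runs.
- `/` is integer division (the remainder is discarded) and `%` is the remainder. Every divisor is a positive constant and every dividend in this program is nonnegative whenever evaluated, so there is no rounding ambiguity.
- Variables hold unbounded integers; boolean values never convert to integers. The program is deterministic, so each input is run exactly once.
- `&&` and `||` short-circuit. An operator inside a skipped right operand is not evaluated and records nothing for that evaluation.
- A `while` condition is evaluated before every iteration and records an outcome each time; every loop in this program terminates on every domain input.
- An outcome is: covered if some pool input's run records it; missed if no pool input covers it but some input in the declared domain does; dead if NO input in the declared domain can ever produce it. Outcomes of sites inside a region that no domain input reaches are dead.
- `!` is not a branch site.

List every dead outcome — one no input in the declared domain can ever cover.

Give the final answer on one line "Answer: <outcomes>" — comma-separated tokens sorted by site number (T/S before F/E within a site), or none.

running all 140 domain inputs and tallying outcomes:
  reachable outcomes have witnesses, e.g. B1=T (e.g. d=1, t=-1, x=3), B1=F (e.g. d=1, t=2, x=3), B2=T (e.g. d=1, t=2, x=3), B2=F (e.g. d=5, t=2, x=3)

Answer: none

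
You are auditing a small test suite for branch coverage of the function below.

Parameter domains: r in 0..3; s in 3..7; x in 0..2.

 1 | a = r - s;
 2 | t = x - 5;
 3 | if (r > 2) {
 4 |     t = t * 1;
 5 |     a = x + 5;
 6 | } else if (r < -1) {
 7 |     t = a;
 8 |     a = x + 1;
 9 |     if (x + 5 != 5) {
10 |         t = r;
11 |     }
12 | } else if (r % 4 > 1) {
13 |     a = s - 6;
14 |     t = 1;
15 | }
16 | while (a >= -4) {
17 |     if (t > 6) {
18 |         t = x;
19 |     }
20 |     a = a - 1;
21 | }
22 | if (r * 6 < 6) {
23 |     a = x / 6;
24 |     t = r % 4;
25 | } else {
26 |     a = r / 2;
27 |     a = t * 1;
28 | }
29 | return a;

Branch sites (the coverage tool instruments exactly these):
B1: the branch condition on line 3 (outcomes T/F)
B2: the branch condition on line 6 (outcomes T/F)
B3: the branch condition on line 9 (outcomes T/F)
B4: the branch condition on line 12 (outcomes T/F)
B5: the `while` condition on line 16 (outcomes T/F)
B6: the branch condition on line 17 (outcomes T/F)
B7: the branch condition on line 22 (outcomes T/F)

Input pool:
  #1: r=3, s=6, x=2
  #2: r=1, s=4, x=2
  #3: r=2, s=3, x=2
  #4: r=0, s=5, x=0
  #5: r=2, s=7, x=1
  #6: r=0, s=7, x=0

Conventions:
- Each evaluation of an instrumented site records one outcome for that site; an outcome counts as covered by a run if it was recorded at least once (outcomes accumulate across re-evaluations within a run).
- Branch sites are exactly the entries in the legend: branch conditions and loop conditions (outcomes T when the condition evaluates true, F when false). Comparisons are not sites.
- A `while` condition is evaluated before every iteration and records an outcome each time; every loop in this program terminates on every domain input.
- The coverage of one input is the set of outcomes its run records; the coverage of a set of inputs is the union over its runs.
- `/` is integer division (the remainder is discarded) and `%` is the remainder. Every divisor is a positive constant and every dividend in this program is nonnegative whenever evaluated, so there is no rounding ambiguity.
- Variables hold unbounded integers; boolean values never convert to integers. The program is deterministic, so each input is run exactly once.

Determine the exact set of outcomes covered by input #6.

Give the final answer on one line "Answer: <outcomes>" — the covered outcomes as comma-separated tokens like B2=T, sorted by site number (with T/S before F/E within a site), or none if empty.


Running input #6 (r=0, s=7, x=0), event by event:
  B1->F, B2->F, B4->F, B5->F, B7->T
as a set, this run covers: B1=F, B2=F, B4=F, B5=F, B7=T
Answer: B1=F, B2=F, B4=F, B5=F, B7=T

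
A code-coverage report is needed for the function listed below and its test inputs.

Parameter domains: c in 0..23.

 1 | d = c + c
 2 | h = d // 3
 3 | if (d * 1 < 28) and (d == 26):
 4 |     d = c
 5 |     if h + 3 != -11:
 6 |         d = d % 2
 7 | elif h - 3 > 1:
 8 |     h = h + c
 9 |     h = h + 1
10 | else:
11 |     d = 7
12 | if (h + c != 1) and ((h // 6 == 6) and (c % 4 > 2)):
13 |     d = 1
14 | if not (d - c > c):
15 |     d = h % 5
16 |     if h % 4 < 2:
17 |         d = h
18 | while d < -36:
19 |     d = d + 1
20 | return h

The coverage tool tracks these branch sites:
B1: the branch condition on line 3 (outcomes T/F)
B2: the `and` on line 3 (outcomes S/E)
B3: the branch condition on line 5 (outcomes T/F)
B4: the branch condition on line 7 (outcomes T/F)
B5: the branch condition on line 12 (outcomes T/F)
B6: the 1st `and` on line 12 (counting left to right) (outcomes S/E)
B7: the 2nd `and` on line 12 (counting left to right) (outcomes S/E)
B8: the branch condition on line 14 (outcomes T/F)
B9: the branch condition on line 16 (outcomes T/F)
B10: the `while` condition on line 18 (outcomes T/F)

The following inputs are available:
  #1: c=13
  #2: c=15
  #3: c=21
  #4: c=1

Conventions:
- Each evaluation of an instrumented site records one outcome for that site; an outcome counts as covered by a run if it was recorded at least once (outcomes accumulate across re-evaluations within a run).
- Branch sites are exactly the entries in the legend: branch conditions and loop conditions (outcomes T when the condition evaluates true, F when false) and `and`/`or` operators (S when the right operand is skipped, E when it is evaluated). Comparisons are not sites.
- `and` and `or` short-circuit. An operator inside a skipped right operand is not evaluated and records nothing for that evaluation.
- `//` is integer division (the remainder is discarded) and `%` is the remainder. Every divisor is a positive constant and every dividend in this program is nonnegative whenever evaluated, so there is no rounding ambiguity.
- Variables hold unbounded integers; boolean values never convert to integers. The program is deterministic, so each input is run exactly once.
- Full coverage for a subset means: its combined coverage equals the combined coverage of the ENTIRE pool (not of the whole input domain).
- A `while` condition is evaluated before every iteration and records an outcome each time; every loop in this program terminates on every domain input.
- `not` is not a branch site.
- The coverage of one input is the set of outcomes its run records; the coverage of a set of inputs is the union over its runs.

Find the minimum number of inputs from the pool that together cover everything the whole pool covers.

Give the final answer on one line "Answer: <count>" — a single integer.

input #1 (c=13): covers B1=T, B2=E, B3=T, B5=F, B6=E, B7=S, B8=T, B9=T, B10=F
input #2 (c=15): covers B1=F, B2=S, B4=T, B5=F, B6=E, B7=S, B8=T, B9=F, B10=F
input #3 (c=21): covers B1=F, B2=S, B4=T, B5=F, B6=E, B7=E, B8=T, B9=T, B10=F
input #4 (c=1): covers B1=F, B2=E, B4=F, B5=F, B6=S, B8=F, B10=F
together the pool reaches 17 outcomes: B1=T, B1=F, B2=S, B2=E, B3=T, B4=T, B4=F, B5=F, B6=S, B6=E, B7=S, B7=E, B8=T, B8=F, B9=T, B9=F, B10=F
checked all size-1 subsets: none covers 17 outcomes (max 9/17)
checked all size-2 subsets: none covers 17 outcomes (max 13/17)
checked all size-3 subsets: none covers 17 outcomes (max 16/17)
at size 4, {1, 2, 3, 4} reaches all 17 outcomes; every lexicographically earlier size-4 subset fails

Answer: 4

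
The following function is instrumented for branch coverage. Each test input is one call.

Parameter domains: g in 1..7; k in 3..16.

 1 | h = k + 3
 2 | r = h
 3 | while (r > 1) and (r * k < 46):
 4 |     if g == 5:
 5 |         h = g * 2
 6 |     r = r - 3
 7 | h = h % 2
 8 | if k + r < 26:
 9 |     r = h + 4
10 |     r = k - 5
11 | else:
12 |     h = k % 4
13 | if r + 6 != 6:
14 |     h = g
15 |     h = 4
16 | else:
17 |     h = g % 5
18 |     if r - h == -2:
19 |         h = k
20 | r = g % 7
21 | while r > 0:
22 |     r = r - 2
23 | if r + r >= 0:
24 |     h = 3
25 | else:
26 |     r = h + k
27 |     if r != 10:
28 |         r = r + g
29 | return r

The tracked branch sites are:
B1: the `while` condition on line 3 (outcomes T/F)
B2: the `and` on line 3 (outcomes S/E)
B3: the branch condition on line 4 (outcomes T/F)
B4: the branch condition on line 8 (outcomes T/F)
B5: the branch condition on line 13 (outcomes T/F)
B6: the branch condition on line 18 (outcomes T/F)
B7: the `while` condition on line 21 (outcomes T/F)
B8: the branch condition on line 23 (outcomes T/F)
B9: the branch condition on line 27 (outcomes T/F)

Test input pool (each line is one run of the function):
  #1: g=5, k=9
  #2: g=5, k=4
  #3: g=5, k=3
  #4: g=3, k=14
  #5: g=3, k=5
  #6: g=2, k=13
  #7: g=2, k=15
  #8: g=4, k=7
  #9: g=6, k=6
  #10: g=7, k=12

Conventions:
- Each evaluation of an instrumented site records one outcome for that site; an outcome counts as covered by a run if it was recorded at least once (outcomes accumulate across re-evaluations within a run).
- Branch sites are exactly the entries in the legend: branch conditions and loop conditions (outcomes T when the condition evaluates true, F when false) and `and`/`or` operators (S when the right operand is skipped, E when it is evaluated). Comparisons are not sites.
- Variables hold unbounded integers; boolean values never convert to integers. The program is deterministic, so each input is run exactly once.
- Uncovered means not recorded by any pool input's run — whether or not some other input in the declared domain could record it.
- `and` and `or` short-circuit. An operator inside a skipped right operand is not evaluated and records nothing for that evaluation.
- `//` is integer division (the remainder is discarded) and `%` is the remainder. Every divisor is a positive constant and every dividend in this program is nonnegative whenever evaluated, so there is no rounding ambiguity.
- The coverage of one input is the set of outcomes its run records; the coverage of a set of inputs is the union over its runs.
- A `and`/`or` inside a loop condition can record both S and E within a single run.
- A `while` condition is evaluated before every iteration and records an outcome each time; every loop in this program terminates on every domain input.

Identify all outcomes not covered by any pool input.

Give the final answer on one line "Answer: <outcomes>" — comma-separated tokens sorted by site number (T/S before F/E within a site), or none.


run #1 (g=5, k=9) records B1=F, B2=E, B4=T, B5=T, B7=T, B7=F, B8=F, B9=T
run #2 (g=5, k=4) records B1=T, B1=F, B2=S, B2=E, B3=T, B4=T, B5=T, B7=T, B7=F, B8=F, B9=T
run #3 (g=5, k=3) records B1=T, B1=F, B2=S, B2=E, B3=T, B4=T, B5=T, B7=T, B7=F, B8=F, B9=T
run #4 (g=3, k=14) records B1=F, B2=E, B4=F, B5=T, B7=T, B7=F, B8=F, B9=T
run #5 (g=3, k=5) records B1=T, B1=F, B2=S, B2=E, B3=F, B4=T, B5=F, B6=F, B7=T, B7=F, B8=F, B9=T
run #6 (g=2, k=13) records B1=F, B2=E, B4=F, B5=T, B7=T, B7=F, B8=T
run #7 (g=2, k=15) records B1=F, B2=E, B4=F, B5=T, B7=T, B7=F, B8=T
run #8 (g=4, k=7) records B1=F, B2=E, B4=T, B5=T, B7=T, B7=F, B8=T
run #9 (g=6, k=6) records B1=F, B2=E, B4=T, B5=T, B7=T, B7=F, B8=T
run #10 (g=7, k=12) records B1=F, B2=E, B4=F, B5=T, B7=F, B8=T
union over the pool: B1=T, B1=F, B2=S, B2=E, B3=T, B3=F, B4=T, B4=F, B5=T, B5=F, B6=F, B7=T, B7=F, B8=T, B8=F, B9=T
uncovered (2 of 18): B6=T, B9=F
Answer: B6=T, B9=F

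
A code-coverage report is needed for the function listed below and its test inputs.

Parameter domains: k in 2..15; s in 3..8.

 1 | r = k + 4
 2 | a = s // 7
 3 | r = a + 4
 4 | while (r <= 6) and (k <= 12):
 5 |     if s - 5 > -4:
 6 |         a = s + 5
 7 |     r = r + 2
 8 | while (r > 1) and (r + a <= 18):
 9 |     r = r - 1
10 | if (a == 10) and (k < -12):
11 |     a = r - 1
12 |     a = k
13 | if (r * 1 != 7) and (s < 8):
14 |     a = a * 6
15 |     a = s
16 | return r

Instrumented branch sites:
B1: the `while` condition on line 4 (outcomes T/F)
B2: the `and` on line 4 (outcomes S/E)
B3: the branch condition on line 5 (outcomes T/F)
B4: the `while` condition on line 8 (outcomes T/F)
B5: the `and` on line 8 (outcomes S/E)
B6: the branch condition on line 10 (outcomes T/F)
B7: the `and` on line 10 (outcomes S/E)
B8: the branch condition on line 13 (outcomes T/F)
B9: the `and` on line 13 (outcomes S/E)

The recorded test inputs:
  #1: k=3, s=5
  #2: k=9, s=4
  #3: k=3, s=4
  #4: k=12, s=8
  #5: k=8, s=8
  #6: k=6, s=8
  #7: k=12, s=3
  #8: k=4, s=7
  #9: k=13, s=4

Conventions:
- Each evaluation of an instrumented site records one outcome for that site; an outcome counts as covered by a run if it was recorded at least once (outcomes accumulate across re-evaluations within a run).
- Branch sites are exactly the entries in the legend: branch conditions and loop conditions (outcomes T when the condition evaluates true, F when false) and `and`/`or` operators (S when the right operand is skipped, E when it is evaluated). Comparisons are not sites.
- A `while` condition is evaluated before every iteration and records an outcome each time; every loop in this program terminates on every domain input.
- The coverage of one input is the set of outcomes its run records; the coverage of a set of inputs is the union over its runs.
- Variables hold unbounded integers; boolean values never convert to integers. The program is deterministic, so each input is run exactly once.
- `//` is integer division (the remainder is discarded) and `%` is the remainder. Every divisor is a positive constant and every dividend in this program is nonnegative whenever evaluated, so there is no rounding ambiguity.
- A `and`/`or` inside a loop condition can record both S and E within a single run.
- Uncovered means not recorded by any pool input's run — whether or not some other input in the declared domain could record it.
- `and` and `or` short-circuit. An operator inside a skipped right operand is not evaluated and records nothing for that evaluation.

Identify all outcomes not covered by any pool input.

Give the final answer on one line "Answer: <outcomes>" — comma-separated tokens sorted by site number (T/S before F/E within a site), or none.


run #1 (k=3, s=5) records B1=T, B1=F, B2=S, B2=E, B3=T, B4=T, B4=F, B5=S, B5=E, B6=F, B7=E, B8=T, B9=E
run #2 (k=9, s=4) records B1=T, B1=F, B2=S, B2=E, B3=T, B4=T, B4=F, B5=S, B5=E, B6=F, B7=S, B8=T, B9=E
run #3 (k=3, s=4) records B1=T, B1=F, B2=S, B2=E, B3=T, B4=T, B4=F, B5=S, B5=E, B6=F, B7=S, B8=T, B9=E
run #4 (k=12, s=8) records B1=T, B1=F, B2=S, B2=E, B3=T, B4=F, B5=E, B6=F, B7=S, B8=F, B9=S
run #5 (k=8, s=8) records B1=T, B1=F, B2=S, B2=E, B3=T, B4=F, B5=E, B6=F, B7=S, B8=F, B9=S
run #6 (k=6, s=8) records B1=T, B1=F, B2=S, B2=E, B3=T, B4=F, B5=E, B6=F, B7=S, B8=F, B9=S
run #7 (k=12, s=3) records B1=T, B1=F, B2=S, B2=E, B3=T, B4=T, B4=F, B5=S, B5=E, B6=F, B7=S, B8=T, B9=E
run #8 (k=4, s=7) records B1=T, B1=F, B2=S, B2=E, B3=T, B4=F, B5=E, B6=F, B7=S, B8=F, B9=S
run #9 (k=13, s=4) records B1=F, B2=E, B4=T, B4=F, B5=S, B5=E, B6=F, B7=S, B8=T, B9=E
union over the pool: B1=T, B1=F, B2=S, B2=E, B3=T, B4=T, B4=F, B5=S, B5=E, B6=F, B7=S, B7=E, B8=T, B8=F, B9=S, B9=E
uncovered (2 of 18): B3=F, B6=T
Answer: B3=F, B6=T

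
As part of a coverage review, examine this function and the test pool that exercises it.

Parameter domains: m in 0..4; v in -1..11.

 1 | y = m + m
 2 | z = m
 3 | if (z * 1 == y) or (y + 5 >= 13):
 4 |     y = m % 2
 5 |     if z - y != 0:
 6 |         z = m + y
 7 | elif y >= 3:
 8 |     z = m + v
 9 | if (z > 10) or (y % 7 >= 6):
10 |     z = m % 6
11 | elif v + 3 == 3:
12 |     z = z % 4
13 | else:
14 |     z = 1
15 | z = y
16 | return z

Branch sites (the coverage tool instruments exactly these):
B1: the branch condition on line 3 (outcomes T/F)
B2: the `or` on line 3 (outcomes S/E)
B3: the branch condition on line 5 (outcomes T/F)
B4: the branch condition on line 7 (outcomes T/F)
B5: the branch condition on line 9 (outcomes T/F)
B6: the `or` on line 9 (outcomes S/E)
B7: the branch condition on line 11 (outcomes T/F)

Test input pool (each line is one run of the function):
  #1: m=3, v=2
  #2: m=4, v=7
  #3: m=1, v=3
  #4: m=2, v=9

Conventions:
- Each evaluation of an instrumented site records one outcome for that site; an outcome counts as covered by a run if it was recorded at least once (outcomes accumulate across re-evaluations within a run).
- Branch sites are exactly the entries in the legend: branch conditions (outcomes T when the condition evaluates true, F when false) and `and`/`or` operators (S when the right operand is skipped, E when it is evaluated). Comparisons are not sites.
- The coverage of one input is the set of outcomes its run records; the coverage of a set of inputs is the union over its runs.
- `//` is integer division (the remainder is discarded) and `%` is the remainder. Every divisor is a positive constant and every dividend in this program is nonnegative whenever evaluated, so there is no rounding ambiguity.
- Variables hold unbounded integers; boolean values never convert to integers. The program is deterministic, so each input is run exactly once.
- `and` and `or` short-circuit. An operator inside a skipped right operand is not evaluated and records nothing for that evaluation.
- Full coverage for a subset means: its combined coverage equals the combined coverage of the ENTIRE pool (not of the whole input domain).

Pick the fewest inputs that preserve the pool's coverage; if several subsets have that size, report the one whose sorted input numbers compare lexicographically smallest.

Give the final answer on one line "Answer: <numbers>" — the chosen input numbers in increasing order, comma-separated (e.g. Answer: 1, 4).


input #1 (m=3, v=2): events B2->E, B1->F, B4->T, B6->E, B5->T; covers B1=F, B2=E, B4=T, B5=T, B6=E
input #2 (m=4, v=7): events B2->E, B1->T, B3->T, B6->E, B5->F, B7->F; covers B1=T, B2=E, B3=T, B5=F, B6=E, B7=F
input #3 (m=1, v=3): events B2->E, B1->F, B4->F, B6->E, B5->F, B7->F; covers B1=F, B2=E, B4=F, B5=F, B6=E, B7=F
input #4 (m=2, v=9): events B2->E, B1->F, B4->T, B6->S, B5->T; covers B1=F, B2=E, B4=T, B5=T, B6=S
pool-wide coverage (11 outcomes): B1=T, B1=F, B2=E, B3=T, B4=T, B4=F, B5=T, B5=F, B6=S, B6=E, B7=F
size 1 is not enough: best union over all size-1 subsets is 6/11
size 2 is not enough: best union over all size-2 subsets is 10/11
at size 3, {2, 3, 4} reaches all 11 outcomes; every lexicographically earlier size-3 subset fails
Answer: 2, 3, 4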